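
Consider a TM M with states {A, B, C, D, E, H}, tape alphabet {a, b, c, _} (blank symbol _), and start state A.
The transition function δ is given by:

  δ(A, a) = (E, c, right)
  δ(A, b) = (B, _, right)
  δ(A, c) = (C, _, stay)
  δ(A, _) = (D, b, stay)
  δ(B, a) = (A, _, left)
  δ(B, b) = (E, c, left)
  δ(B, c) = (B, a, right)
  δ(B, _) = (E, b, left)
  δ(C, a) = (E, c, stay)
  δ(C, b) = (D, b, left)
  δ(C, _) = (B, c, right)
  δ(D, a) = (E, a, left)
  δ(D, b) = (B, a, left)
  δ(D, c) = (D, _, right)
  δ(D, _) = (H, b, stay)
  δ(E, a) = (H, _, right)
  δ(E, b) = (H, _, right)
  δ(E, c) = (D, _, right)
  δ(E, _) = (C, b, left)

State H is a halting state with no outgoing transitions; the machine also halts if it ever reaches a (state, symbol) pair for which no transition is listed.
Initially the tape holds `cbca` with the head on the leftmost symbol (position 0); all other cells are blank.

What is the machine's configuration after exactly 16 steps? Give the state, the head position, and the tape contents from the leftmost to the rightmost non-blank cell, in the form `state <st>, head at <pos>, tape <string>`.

state=A head=0 tape=[c]bca   (A,c)→(C,_,stay)
state=C head=0 tape=[_]bca   (C,_)→(B,c,right)
state=B head=1 tape=c[b]ca   (B,b)→(E,c,left)
state=E head=0 tape=[c]cca   (E,c)→(D,_,right)
state=D head=1 tape=_[c]ca   (D,c)→(D,_,right)
state=D head=2 tape=__[c]a   (D,c)→(D,_,right)
state=D head=3 tape=___[a]   (D,a)→(E,a,left)
state=E head=2 tape=__[_]a   (E,_)→(C,b,left)
state=C head=1 tape=_[_]ba   (C,_)→(B,c,right)
state=B head=2 tape=_c[b]a   (B,b)→(E,c,left)
state=E head=1 tape=_[c]ca   (E,c)→(D,_,right)
state=D head=2 tape=__[c]a   (D,c)→(D,_,right)
state=D head=3 tape=___[a]   (D,a)→(E,a,left)
state=E head=2 tape=__[_]a   (E,_)→(C,b,left)
state=C head=1 tape=_[_]ba   (C,_)→(B,c,right)
state=B head=2 tape=_c[b]a   (B,b)→(E,c,left)
state=E head=1 tape=_[c]ca
After 16 steps: state E, head at 1, tape cca.

state E, head at 1, tape cca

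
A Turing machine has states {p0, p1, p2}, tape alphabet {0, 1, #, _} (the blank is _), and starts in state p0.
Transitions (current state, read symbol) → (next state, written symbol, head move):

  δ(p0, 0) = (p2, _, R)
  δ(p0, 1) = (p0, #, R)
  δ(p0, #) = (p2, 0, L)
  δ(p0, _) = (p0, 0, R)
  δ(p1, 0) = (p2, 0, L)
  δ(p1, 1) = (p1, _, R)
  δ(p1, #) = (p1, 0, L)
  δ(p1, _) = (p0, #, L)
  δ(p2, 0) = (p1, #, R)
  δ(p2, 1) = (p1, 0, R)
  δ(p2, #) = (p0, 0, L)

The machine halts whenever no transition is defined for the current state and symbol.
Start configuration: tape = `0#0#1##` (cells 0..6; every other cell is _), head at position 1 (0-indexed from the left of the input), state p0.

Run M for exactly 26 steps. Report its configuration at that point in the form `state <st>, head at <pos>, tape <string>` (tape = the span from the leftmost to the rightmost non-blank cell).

state p1, head at 5, tape 000_#_##

state=p0 head=1 tape=_0[#]0#1##   (p0,#)→(p2,0,L)
state=p2 head=0 tape=_[0]00#1##   (p2,0)→(p1,#,R)
state=p1 head=1 tape=_#[0]0#1##   (p1,0)→(p2,0,L)
state=p2 head=0 tape=_[#]00#1##   (p2,#)→(p0,0,L)
state=p0 head=-1 tape=[_]000#1##   (p0,_)→(p0,0,R)
state=p0 head=0 tape=0[0]00#1##   (p0,0)→(p2,_,R)
state=p2 head=1 tape=0_[0]0#1##   (p2,0)→(p1,#,R)
state=p1 head=2 tape=0_#[0]#1##   (p1,0)→(p2,0,L)
state=p2 head=1 tape=0_[#]0#1##   (p2,#)→(p0,0,L)
state=p0 head=0 tape=0[_]00#1##   (p0,_)→(p0,0,R)
state=p0 head=1 tape=00[0]0#1##   (p0,0)→(p2,_,R)
state=p2 head=2 tape=00_[0]#1##   (p2,0)→(p1,#,R)
state=p1 head=3 tape=00_#[#]1##   (p1,#)→(p1,0,L)
state=p1 head=2 tape=00_[#]01##   (p1,#)→(p1,0,L)
state=p1 head=1 tape=00[_]001##   (p1,_)→(p0,#,L)
state=p0 head=0 tape=0[0]#001##   (p0,0)→(p2,_,R)
state=p2 head=1 tape=0_[#]001##   (p2,#)→(p0,0,L)
state=p0 head=0 tape=0[_]0001##   (p0,_)→(p0,0,R)
state=p0 head=1 tape=00[0]001##   (p0,0)→(p2,_,R)
state=p2 head=2 tape=00_[0]01##   (p2,0)→(p1,#,R)
state=p1 head=3 tape=00_#[0]1##   (p1,0)→(p2,0,L)
state=p2 head=2 tape=00_[#]01##   (p2,#)→(p0,0,L)
state=p0 head=1 tape=00[_]001##   (p0,_)→(p0,0,R)
state=p0 head=2 tape=000[0]01##   (p0,0)→(p2,_,R)
state=p2 head=3 tape=000_[0]1##   (p2,0)→(p1,#,R)
state=p1 head=4 tape=000_#[1]##   (p1,1)→(p1,_,R)
state=p1 head=5 tape=000_#_[#]#
After 26 steps: state p1, head at 5, tape 000_#_##.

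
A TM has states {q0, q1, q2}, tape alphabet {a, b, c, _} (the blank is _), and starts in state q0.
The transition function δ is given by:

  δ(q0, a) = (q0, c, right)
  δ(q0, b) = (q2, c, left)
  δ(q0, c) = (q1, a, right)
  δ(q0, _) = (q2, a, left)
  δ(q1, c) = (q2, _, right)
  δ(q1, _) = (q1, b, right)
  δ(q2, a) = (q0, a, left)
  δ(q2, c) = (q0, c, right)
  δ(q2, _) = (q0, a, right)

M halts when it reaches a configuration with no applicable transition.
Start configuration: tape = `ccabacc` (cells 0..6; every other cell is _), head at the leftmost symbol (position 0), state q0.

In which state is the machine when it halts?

q0 | __[c]cabacc   read c → write a, move right, go to q1
q1 | __a[c]abacc   read c → write _, move right, go to q2
q2 | __a_[a]bacc   read a → write a, move left, go to q0
q0 | __a[_]abacc   read _ → write a, move left, go to q2
q2 | __[a]aabacc   read a → write a, move left, go to q0
q0 | _[_]aaabacc   read _ → write a, move left, go to q2
q2 | [_]aaaabacc   read _ → write a, move right, go to q0
q0 | a[a]aaabacc   read a → write c, move right, go to q0
q0 | ac[a]aabacc   read a → write c, move right, go to q0
q0 | acc[a]abacc   read a → write c, move right, go to q0
q0 | accc[a]bacc   read a → write c, move right, go to q0
q0 | acccc[b]acc   read b → write c, move left, go to q2
q2 | accc[c]cacc   read c → write c, move right, go to q0
q0 | acccc[c]acc   read c → write a, move right, go to q1
q1 | acccca[a]cc
No transition is defined for (q1, a); M halts in state q1.

q1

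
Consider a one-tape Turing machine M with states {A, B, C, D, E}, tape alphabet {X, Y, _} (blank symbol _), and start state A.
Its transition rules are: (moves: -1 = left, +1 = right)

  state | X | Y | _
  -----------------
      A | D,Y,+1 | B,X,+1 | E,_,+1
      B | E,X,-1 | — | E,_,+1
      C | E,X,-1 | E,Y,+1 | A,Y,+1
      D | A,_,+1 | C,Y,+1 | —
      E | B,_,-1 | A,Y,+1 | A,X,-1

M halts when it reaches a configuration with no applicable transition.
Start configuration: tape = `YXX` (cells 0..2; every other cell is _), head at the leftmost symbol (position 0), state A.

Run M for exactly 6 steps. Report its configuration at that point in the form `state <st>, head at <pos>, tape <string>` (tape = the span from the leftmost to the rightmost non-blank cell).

state=A head=0 tape=_[Y]XX   (A,Y)→(B,X,+1)
state=B head=1 tape=_X[X]X   (B,X)→(E,X,-1)
state=E head=0 tape=_[X]XX   (E,X)→(B,_,-1)
state=B head=-1 tape=[_]_XX   (B,_)→(E,_,+1)
state=E head=0 tape=_[_]XX   (E,_)→(A,X,-1)
state=A head=-1 tape=[_]XXX   (A,_)→(E,_,+1)
state=E head=0 tape=_[X]XX
After 6 steps: state E, head at 0, tape XXX.

state E, head at 0, tape XXX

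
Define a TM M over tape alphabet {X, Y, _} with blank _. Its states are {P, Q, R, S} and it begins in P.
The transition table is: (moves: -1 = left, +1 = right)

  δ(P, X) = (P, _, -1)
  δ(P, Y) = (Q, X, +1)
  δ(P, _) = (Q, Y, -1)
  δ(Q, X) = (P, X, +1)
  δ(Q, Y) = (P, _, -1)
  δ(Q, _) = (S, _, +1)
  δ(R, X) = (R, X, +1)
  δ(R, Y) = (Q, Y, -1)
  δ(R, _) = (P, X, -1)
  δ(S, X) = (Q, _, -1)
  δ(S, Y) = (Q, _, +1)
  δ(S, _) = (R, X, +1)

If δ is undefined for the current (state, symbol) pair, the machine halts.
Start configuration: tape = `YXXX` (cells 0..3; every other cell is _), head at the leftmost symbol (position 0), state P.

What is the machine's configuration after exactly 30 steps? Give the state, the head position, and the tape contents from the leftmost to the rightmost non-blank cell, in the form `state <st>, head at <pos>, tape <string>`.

state P, head at 4, tape XXX

state=P head=0 tape=__[Y]XXX__   (P,Y)→(Q,X,+1)
state=Q head=1 tape=__X[X]XX__   (Q,X)→(P,X,+1)
state=P head=2 tape=__XX[X]X__   (P,X)→(P,_,-1)
state=P head=1 tape=__X[X]_X__   (P,X)→(P,_,-1)
state=P head=0 tape=__[X]__X__   (P,X)→(P,_,-1)
state=P head=-1 tape=_[_]___X__   (P,_)→(Q,Y,-1)
state=Q head=-2 tape=[_]Y___X__   (Q,_)→(S,_,+1)
state=S head=-1 tape=_[Y]___X__   (S,Y)→(Q,_,+1)
state=Q head=0 tape=__[_]__X__   (Q,_)→(S,_,+1)
state=S head=1 tape=___[_]_X__   (S,_)→(R,X,+1)
state=R head=2 tape=___X[_]X__   (R,_)→(P,X,-1)
state=P head=1 tape=___[X]XX__   (P,X)→(P,_,-1)
state=P head=0 tape=__[_]_XX__   (P,_)→(Q,Y,-1)
state=Q head=-1 tape=_[_]Y_XX__   (Q,_)→(S,_,+1)
state=S head=0 tape=__[Y]_XX__   (S,Y)→(Q,_,+1)
state=Q head=1 tape=___[_]XX__   (Q,_)→(S,_,+1)
state=S head=2 tape=____[X]X__   (S,X)→(Q,_,-1)
state=Q head=1 tape=___[_]_X__   (Q,_)→(S,_,+1)
state=S head=2 tape=____[_]X__   (S,_)→(R,X,+1)
state=R head=3 tape=____X[X]__   (R,X)→(R,X,+1)
state=R head=4 tape=____XX[_]_   (R,_)→(P,X,-1)
state=P head=3 tape=____X[X]X_   (P,X)→(P,_,-1)
state=P head=2 tape=____[X]_X_   (P,X)→(P,_,-1)
state=P head=1 tape=___[_]__X_   (P,_)→(Q,Y,-1)
state=Q head=0 tape=__[_]Y__X_   (Q,_)→(S,_,+1)
state=S head=1 tape=___[Y]__X_   (S,Y)→(Q,_,+1)
state=Q head=2 tape=____[_]_X_   (Q,_)→(S,_,+1)
state=S head=3 tape=_____[_]X_   (S,_)→(R,X,+1)
state=R head=4 tape=_____X[X]_   (R,X)→(R,X,+1)
state=R head=5 tape=_____XX[_]   (R,_)→(P,X,-1)
state=P head=4 tape=_____X[X]X
After 30 steps: state P, head at 4, tape XXX.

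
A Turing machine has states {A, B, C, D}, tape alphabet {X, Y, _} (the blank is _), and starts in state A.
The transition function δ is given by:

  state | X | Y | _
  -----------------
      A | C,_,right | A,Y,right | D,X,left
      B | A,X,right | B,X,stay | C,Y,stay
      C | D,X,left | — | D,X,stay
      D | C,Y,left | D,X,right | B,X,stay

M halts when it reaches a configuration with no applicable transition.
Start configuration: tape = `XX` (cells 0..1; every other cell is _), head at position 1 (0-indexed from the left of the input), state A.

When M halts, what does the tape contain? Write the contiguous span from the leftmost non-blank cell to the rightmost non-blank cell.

X_YY

A | _X[X]_   read X → write _, move right, go to C
C | _X_[_]   read _ → write X, move stay, go to D
D | _X_[X]   read X → write Y, move left, go to C
C | _X[_]Y   read _ → write X, move stay, go to D
D | _X[X]Y   read X → write Y, move left, go to C
C | _[X]YY   read X → write X, move left, go to D
D | [_]XYY   read _ → write X, move stay, go to B
B | [X]XYY   read X → write X, move right, go to A
A | X[X]YY   read X → write _, move right, go to C
C | X_[Y]Y
The non-blank tape span at halt is X_YY.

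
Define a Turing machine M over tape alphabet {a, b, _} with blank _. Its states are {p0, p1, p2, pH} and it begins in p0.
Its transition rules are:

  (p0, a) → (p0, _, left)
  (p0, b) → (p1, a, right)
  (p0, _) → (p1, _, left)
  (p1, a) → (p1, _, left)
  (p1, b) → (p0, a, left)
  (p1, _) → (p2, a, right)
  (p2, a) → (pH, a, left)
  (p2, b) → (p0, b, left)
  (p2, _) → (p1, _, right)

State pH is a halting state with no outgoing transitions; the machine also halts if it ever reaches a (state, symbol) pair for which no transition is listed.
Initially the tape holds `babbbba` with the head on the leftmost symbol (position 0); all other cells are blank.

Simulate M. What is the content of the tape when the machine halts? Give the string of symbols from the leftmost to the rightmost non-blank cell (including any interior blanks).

p0 | __[b]abbbba   read b → write a, move right, go to p1
p1 | __a[a]bbbba   read a → write _, move left, go to p1
p1 | __[a]_bbbba   read a → write _, move left, go to p1
p1 | _[_]__bbbba   read _ → write a, move right, go to p2
p2 | _a[_]_bbbba   read _ → write _, move right, go to p1
p1 | _a_[_]bbbba   read _ → write a, move right, go to p2
p2 | _a_a[b]bbba   read b → write b, move left, go to p0
p0 | _a_[a]bbbba   read a → write _, move left, go to p0
p0 | _a[_]_bbbba   read _ → write _, move left, go to p1
p1 | _[a]__bbbba   read a → write _, move left, go to p1
p1 | [_]___bbbba   read _ → write a, move right, go to p2
p2 | a[_]__bbbba   read _ → write _, move right, go to p1
p1 | a_[_]_bbbba   read _ → write a, move right, go to p2
p2 | a_a[_]bbbba   read _ → write _, move right, go to p1
p1 | a_a_[b]bbba   read b → write a, move left, go to p0
p0 | a_a[_]abbba   read _ → write _, move left, go to p1
p1 | a_[a]_abbba   read a → write _, move left, go to p1
p1 | a[_]__abbba   read _ → write a, move right, go to p2
p2 | aa[_]_abbba   read _ → write _, move right, go to p1
p1 | aa_[_]abbba   read _ → write a, move right, go to p2
p2 | aa_a[a]bbba   read a → write a, move left, go to pH
pH | aa_[a]abbba
The non-blank tape span at halt is aa_aabbba.

aa_aabbba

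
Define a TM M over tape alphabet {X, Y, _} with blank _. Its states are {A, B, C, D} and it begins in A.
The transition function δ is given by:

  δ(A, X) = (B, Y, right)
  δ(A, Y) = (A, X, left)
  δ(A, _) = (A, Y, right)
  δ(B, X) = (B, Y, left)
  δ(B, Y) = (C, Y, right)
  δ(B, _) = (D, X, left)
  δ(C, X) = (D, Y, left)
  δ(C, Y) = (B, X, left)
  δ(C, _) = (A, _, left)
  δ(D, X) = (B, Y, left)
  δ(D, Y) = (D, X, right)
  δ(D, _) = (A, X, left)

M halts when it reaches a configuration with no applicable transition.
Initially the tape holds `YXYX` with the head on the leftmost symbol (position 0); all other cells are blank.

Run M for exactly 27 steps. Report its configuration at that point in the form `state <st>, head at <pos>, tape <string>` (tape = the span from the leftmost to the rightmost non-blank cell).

A | _[Y]XYX_   read Y → write X, move left, go to A
A | [_]XXYX_   read _ → write Y, move right, go to A
A | Y[X]XYX_   read X → write Y, move right, go to B
B | YY[X]YX_   read X → write Y, move left, go to B
B | Y[Y]YYX_   read Y → write Y, move right, go to C
C | YY[Y]YX_   read Y → write X, move left, go to B
B | Y[Y]XYX_   read Y → write Y, move right, go to C
C | YY[X]YX_   read X → write Y, move left, go to D
D | Y[Y]YYX_   read Y → write X, move right, go to D
D | YX[Y]YX_   read Y → write X, move right, go to D
D | YXX[Y]X_   read Y → write X, move right, go to D
D | YXXX[X]_   read X → write Y, move left, go to B
B | YXX[X]Y_   read X → write Y, move left, go to B
B | YX[X]YY_   read X → write Y, move left, go to B
B | Y[X]YYY_   read X → write Y, move left, go to B
B | [Y]YYYY_   read Y → write Y, move right, go to C
C | Y[Y]YYY_   read Y → write X, move left, go to B
B | [Y]XYYY_   read Y → write Y, move right, go to C
C | Y[X]YYY_   read X → write Y, move left, go to D
D | [Y]YYYY_   read Y → write X, move right, go to D
D | X[Y]YYY_   read Y → write X, move right, go to D
D | XX[Y]YY_   read Y → write X, move right, go to D
D | XXX[Y]Y_   read Y → write X, move right, go to D
D | XXXX[Y]_   read Y → write X, move right, go to D
D | XXXXX[_]   read _ → write X, move left, go to A
A | XXXX[X]X   read X → write Y, move right, go to B
B | XXXXY[X]   read X → write Y, move left, go to B
B | XXXX[Y]Y
After 27 steps: state B, head at 3, tape XXXXYY.

state B, head at 3, tape XXXXYY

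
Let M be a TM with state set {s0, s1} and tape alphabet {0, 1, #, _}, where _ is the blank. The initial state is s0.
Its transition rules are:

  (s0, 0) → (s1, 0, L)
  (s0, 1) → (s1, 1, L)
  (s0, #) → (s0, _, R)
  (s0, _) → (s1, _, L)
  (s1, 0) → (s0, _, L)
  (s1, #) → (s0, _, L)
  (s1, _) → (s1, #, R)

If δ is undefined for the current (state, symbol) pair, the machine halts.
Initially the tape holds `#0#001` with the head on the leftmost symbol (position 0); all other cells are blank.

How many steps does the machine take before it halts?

23

s0 | [#]0#001   read # → write _, move R, go to s0
s0 | _[0]#001   read 0 → write 0, move L, go to s1
s1 | [_]0#001   read _ → write #, move R, go to s1
s1 | #[0]#001   read 0 → write _, move L, go to s0
s0 | [#]_#001   read # → write _, move R, go to s0
s0 | _[_]#001   read _ → write _, move L, go to s1
s1 | [_]_#001   read _ → write #, move R, go to s1
s1 | #[_]#001   read _ → write #, move R, go to s1
s1 | ##[#]001   read # → write _, move L, go to s0
s0 | #[#]_001   read # → write _, move R, go to s0
s0 | #_[_]001   read _ → write _, move L, go to s1
s1 | #[_]_001   read _ → write #, move R, go to s1
s1 | ##[_]001   read _ → write #, move R, go to s1
s1 | ###[0]01   read 0 → write _, move L, go to s0
s0 | ##[#]_01   read # → write _, move R, go to s0
s0 | ##_[_]01   read _ → write _, move L, go to s1
s1 | ##[_]_01   read _ → write #, move R, go to s1
s1 | ###[_]01   read _ → write #, move R, go to s1
s1 | ####[0]1   read 0 → write _, move L, go to s0
s0 | ###[#]_1   read # → write _, move R, go to s0
s0 | ###_[_]1   read _ → write _, move L, go to s1
s1 | ###[_]_1   read _ → write #, move R, go to s1
s1 | ####[_]1   read _ → write #, move R, go to s1
s1 | #####[1]
M halts after 23 transitions.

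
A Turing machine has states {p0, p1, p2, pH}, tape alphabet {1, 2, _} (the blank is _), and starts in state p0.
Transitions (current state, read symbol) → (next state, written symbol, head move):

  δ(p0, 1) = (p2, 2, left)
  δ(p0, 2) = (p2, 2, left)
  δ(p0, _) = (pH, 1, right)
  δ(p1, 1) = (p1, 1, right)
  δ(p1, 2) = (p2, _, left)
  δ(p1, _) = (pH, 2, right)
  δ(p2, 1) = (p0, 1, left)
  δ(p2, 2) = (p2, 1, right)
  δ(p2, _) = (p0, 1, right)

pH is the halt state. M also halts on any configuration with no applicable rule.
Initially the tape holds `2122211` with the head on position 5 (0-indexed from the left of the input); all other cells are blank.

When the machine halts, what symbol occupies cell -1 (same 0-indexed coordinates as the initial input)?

state=p0 head=5 tape=_21222[1]1   (p0,1)→(p2,2,left)
state=p2 head=4 tape=_2122[2]21   (p2,2)→(p2,1,right)
state=p2 head=5 tape=_21221[2]1   (p2,2)→(p2,1,right)
state=p2 head=6 tape=_212211[1]   (p2,1)→(p0,1,left)
state=p0 head=5 tape=_21221[1]1   (p0,1)→(p2,2,left)
state=p2 head=4 tape=_2122[1]21   (p2,1)→(p0,1,left)
state=p0 head=3 tape=_212[2]121   (p0,2)→(p2,2,left)
state=p2 head=2 tape=_21[2]2121   (p2,2)→(p2,1,right)
state=p2 head=3 tape=_211[2]121   (p2,2)→(p2,1,right)
state=p2 head=4 tape=_2111[1]21   (p2,1)→(p0,1,left)
state=p0 head=3 tape=_211[1]121   (p0,1)→(p2,2,left)
state=p2 head=2 tape=_21[1]2121   (p2,1)→(p0,1,left)
state=p0 head=1 tape=_2[1]12121   (p0,1)→(p2,2,left)
state=p2 head=0 tape=_[2]212121   (p2,2)→(p2,1,right)
state=p2 head=1 tape=_1[2]12121   (p2,2)→(p2,1,right)
state=p2 head=2 tape=_11[1]2121   (p2,1)→(p0,1,left)
state=p0 head=1 tape=_1[1]12121   (p0,1)→(p2,2,left)
state=p2 head=0 tape=_[1]212121   (p2,1)→(p0,1,left)
state=p0 head=-1 tape=[_]1212121   (p0,_)→(pH,1,right)
state=pH head=0 tape=1[1]212121
Cell -1 holds 1 when M halts.

1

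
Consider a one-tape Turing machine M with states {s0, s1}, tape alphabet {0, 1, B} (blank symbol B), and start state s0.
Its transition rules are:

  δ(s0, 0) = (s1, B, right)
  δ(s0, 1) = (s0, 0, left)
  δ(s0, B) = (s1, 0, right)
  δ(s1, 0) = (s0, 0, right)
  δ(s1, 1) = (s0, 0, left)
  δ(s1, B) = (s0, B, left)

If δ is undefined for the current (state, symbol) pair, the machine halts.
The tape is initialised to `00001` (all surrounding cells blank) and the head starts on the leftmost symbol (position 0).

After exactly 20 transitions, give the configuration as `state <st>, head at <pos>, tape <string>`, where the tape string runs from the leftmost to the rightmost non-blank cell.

s0 | [0]0001BB   read 0 → write B, move right, go to s1
s1 | B[0]001BB   read 0 → write 0, move right, go to s0
s0 | B0[0]01BB   read 0 → write B, move right, go to s1
s1 | B0B[0]1BB   read 0 → write 0, move right, go to s0
s0 | B0B0[1]BB   read 1 → write 0, move left, go to s0
s0 | B0B[0]0BB   read 0 → write B, move right, go to s1
s1 | B0BB[0]BB   read 0 → write 0, move right, go to s0
s0 | B0BB0[B]B   read B → write 0, move right, go to s1
s1 | B0BB00[B]   read B → write B, move left, go to s0
s0 | B0BB0[0]B   read 0 → write B, move right, go to s1
s1 | B0BB0B[B]   read B → write B, move left, go to s0
s0 | B0BB0[B]B   read B → write 0, move right, go to s1
s1 | B0BB00[B]   read B → write B, move left, go to s0
s0 | B0BB0[0]B   read 0 → write B, move right, go to s1
s1 | B0BB0B[B]   read B → write B, move left, go to s0
s0 | B0BB0[B]B   read B → write 0, move right, go to s1
s1 | B0BB00[B]   read B → write B, move left, go to s0
s0 | B0BB0[0]B   read 0 → write B, move right, go to s1
s1 | B0BB0B[B]   read B → write B, move left, go to s0
s0 | B0BB0[B]B   read B → write 0, move right, go to s1
s1 | B0BB00[B]
After 20 steps: state s1, head at 6, tape 0BB00.

state s1, head at 6, tape 0BB00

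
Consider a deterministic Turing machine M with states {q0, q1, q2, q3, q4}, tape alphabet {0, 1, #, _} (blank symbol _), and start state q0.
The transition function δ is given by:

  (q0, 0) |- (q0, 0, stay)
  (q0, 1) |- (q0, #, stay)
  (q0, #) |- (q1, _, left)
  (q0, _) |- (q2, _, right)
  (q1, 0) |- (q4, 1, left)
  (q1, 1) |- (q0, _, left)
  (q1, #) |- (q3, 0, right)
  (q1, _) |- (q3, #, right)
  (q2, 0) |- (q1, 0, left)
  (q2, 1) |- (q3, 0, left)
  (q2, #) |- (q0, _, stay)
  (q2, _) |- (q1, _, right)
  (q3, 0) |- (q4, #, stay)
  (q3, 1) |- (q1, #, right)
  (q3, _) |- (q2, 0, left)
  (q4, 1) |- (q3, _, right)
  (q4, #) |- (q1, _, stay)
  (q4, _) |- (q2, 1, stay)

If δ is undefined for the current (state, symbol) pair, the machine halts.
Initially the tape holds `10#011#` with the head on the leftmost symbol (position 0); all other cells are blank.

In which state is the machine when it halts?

q3

q0 | _[1]0#011#   read 1 → write #, move stay, go to q0
q0 | _[#]0#011#   read # → write _, move left, go to q1
q1 | [_]_0#011#   read _ → write #, move right, go to q3
q3 | #[_]0#011#   read _ → write 0, move left, go to q2
q2 | [#]00#011#   read # → write _, move stay, go to q0
q0 | [_]00#011#   read _ → write _, move right, go to q2
q2 | _[0]0#011#   read 0 → write 0, move left, go to q1
q1 | [_]00#011#   read _ → write #, move right, go to q3
q3 | #[0]0#011#   read 0 → write #, move stay, go to q4
q4 | #[#]0#011#   read # → write _, move stay, go to q1
q1 | #[_]0#011#   read _ → write #, move right, go to q3
q3 | ##[0]#011#   read 0 → write #, move stay, go to q4
q4 | ##[#]#011#   read # → write _, move stay, go to q1
q1 | ##[_]#011#   read _ → write #, move right, go to q3
q3 | ###[#]011#
No transition is defined for (q3, #); M halts in state q3.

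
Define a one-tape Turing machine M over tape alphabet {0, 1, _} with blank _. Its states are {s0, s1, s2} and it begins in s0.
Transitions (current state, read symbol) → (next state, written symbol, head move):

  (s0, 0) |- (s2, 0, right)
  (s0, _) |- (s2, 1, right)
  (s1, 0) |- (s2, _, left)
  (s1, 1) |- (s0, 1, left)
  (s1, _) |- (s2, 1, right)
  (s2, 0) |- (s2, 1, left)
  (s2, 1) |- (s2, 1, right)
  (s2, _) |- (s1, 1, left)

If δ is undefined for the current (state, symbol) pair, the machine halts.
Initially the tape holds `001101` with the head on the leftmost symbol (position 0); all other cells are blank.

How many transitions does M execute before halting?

16

state=s0 head=0 tape=__[0]01101_   (s0,0)→(s2,0,right)
state=s2 head=1 tape=__0[0]1101_   (s2,0)→(s2,1,left)
state=s2 head=0 tape=__[0]11101_   (s2,0)→(s2,1,left)
state=s2 head=-1 tape=_[_]111101_   (s2,_)→(s1,1,left)
state=s1 head=-2 tape=[_]1111101_   (s1,_)→(s2,1,right)
state=s2 head=-1 tape=1[1]111101_   (s2,1)→(s2,1,right)
state=s2 head=0 tape=11[1]11101_   (s2,1)→(s2,1,right)
state=s2 head=1 tape=111[1]1101_   (s2,1)→(s2,1,right)
state=s2 head=2 tape=1111[1]101_   (s2,1)→(s2,1,right)
state=s2 head=3 tape=11111[1]01_   (s2,1)→(s2,1,right)
state=s2 head=4 tape=111111[0]1_   (s2,0)→(s2,1,left)
state=s2 head=3 tape=11111[1]11_   (s2,1)→(s2,1,right)
state=s2 head=4 tape=111111[1]1_   (s2,1)→(s2,1,right)
state=s2 head=5 tape=1111111[1]_   (s2,1)→(s2,1,right)
state=s2 head=6 tape=11111111[_]   (s2,_)→(s1,1,left)
state=s1 head=5 tape=1111111[1]1   (s1,1)→(s0,1,left)
state=s0 head=4 tape=111111[1]11
M halts after 16 transitions.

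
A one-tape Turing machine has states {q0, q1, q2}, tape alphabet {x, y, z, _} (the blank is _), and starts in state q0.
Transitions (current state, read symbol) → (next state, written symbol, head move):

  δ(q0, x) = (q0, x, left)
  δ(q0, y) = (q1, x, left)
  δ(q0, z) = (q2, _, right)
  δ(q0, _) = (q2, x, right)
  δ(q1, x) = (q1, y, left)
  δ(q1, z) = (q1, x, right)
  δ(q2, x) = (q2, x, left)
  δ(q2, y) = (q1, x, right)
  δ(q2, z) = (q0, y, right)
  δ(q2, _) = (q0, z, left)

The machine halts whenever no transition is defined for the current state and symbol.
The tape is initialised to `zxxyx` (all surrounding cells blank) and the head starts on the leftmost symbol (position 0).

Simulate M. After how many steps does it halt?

q0 | __[z]xxyx   read z → write _, move right, go to q2
q2 | ___[x]xyx   read x → write x, move left, go to q2
q2 | __[_]xxyx   read _ → write z, move left, go to q0
q0 | _[_]zxxyx   read _ → write x, move right, go to q2
q2 | _x[z]xxyx   read z → write y, move right, go to q0
q0 | _xy[x]xyx   read x → write x, move left, go to q0
q0 | _x[y]xxyx   read y → write x, move left, go to q1
q1 | _[x]xxxyx   read x → write y, move left, go to q1
q1 | [_]yxxxyx
M halts after 8 transitions.

8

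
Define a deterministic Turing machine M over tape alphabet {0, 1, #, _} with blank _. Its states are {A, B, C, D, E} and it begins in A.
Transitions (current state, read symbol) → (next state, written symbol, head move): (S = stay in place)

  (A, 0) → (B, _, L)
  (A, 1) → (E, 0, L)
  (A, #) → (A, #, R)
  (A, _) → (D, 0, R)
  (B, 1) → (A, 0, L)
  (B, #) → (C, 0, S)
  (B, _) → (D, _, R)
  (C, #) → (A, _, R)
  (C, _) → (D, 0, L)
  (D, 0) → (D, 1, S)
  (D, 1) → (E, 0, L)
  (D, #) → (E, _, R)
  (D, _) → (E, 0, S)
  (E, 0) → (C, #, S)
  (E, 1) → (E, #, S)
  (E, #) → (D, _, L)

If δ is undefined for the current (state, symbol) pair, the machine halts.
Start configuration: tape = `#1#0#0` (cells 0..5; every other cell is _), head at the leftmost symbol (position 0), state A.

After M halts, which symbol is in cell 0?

state=A head=0 tape=_[#]1#0#0   (A,#)→(A,#,R)
state=A head=1 tape=_#[1]#0#0   (A,1)→(E,0,L)
state=E head=0 tape=_[#]0#0#0   (E,#)→(D,_,L)
state=D head=-1 tape=[_]_0#0#0   (D,_)→(E,0,S)
state=E head=-1 tape=[0]_0#0#0   (E,0)→(C,#,S)
state=C head=-1 tape=[#]_0#0#0   (C,#)→(A,_,R)
state=A head=0 tape=_[_]0#0#0   (A,_)→(D,0,R)
state=D head=1 tape=_0[0]#0#0   (D,0)→(D,1,S)
state=D head=1 tape=_0[1]#0#0   (D,1)→(E,0,L)
state=E head=0 tape=_[0]0#0#0   (E,0)→(C,#,S)
state=C head=0 tape=_[#]0#0#0   (C,#)→(A,_,R)
state=A head=1 tape=__[0]#0#0   (A,0)→(B,_,L)
state=B head=0 tape=_[_]_#0#0   (B,_)→(D,_,R)
state=D head=1 tape=__[_]#0#0   (D,_)→(E,0,S)
state=E head=1 tape=__[0]#0#0   (E,0)→(C,#,S)
state=C head=1 tape=__[#]#0#0   (C,#)→(A,_,R)
state=A head=2 tape=___[#]0#0   (A,#)→(A,#,R)
state=A head=3 tape=___#[0]#0   (A,0)→(B,_,L)
state=B head=2 tape=___[#]_#0   (B,#)→(C,0,S)
state=C head=2 tape=___[0]_#0
Cell 0 holds _ when M halts.

_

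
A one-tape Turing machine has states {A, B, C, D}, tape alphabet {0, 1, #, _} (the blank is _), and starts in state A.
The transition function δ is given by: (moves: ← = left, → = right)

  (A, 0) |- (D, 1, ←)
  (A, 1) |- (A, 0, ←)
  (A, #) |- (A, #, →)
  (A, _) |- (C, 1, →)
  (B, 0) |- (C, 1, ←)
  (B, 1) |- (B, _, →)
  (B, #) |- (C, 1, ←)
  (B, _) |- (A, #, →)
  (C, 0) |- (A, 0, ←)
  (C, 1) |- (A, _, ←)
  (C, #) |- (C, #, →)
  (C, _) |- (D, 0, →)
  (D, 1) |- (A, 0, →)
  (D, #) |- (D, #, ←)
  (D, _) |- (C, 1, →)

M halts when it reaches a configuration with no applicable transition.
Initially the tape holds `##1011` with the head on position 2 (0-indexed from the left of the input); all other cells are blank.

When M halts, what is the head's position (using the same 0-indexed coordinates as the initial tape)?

-1

state=A head=2 tape=_##[1]011   (A,1)→(A,0,←)
state=A head=1 tape=_#[#]0011   (A,#)→(A,#,→)
state=A head=2 tape=_##[0]011   (A,0)→(D,1,←)
state=D head=1 tape=_#[#]1011   (D,#)→(D,#,←)
state=D head=0 tape=_[#]#1011   (D,#)→(D,#,←)
state=D head=-1 tape=[_]##1011   (D,_)→(C,1,→)
state=C head=0 tape=1[#]#1011   (C,#)→(C,#,→)
state=C head=1 tape=1#[#]1011   (C,#)→(C,#,→)
state=C head=2 tape=1##[1]011   (C,1)→(A,_,←)
state=A head=1 tape=1#[#]_011   (A,#)→(A,#,→)
state=A head=2 tape=1##[_]011   (A,_)→(C,1,→)
state=C head=3 tape=1##1[0]11   (C,0)→(A,0,←)
state=A head=2 tape=1##[1]011   (A,1)→(A,0,←)
state=A head=1 tape=1#[#]0011   (A,#)→(A,#,→)
state=A head=2 tape=1##[0]011   (A,0)→(D,1,←)
state=D head=1 tape=1#[#]1011   (D,#)→(D,#,←)
state=D head=0 tape=1[#]#1011   (D,#)→(D,#,←)
state=D head=-1 tape=[1]##1011   (D,1)→(A,0,→)
state=A head=0 tape=0[#]#1011   (A,#)→(A,#,→)
state=A head=1 tape=0#[#]1011   (A,#)→(A,#,→)
state=A head=2 tape=0##[1]011   (A,1)→(A,0,←)
state=A head=1 tape=0#[#]0011   (A,#)→(A,#,→)
state=A head=2 tape=0##[0]011   (A,0)→(D,1,←)
state=D head=1 tape=0#[#]1011   (D,#)→(D,#,←)
state=D head=0 tape=0[#]#1011   (D,#)→(D,#,←)
state=D head=-1 tape=[0]##1011
At halt the head is at cell -1.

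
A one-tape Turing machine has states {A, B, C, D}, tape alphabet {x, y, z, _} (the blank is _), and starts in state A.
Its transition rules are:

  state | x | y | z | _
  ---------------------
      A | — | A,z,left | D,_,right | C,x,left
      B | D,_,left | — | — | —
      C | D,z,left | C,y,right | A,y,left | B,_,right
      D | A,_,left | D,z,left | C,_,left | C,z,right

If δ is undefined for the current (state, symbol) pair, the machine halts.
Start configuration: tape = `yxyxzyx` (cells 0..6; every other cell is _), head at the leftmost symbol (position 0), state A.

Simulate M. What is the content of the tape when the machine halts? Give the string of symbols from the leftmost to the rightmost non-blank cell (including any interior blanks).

z_zxyxzyx

A | __[y]xyxzyx   read y → write z, move left, go to A
A | _[_]zxyxzyx   read _ → write x, move left, go to C
C | [_]xzxyxzyx   read _ → write _, move right, go to B
B | _[x]zxyxzyx   read x → write _, move left, go to D
D | [_]_zxyxzyx   read _ → write z, move right, go to C
C | z[_]zxyxzyx   read _ → write _, move right, go to B
B | z_[z]xyxzyx
The non-blank tape span at halt is z_zxyxzyx.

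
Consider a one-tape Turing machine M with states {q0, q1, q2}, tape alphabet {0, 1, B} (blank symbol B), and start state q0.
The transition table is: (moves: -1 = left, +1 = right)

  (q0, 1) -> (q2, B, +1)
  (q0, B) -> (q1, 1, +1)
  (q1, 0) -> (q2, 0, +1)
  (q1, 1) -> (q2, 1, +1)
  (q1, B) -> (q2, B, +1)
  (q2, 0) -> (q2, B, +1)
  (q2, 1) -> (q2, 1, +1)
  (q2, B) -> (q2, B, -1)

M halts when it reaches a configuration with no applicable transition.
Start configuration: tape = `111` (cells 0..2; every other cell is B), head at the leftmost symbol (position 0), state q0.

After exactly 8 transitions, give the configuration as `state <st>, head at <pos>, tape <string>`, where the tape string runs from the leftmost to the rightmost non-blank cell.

state q2, head at 2, tape 11

state=q0 head=0 tape=[1]11B   (q0,1)→(q2,B,+1)
state=q2 head=1 tape=B[1]1B   (q2,1)→(q2,1,+1)
state=q2 head=2 tape=B1[1]B   (q2,1)→(q2,1,+1)
state=q2 head=3 tape=B11[B]   (q2,B)→(q2,B,-1)
state=q2 head=2 tape=B1[1]B   (q2,1)→(q2,1,+1)
state=q2 head=3 tape=B11[B]   (q2,B)→(q2,B,-1)
state=q2 head=2 tape=B1[1]B   (q2,1)→(q2,1,+1)
state=q2 head=3 tape=B11[B]   (q2,B)→(q2,B,-1)
state=q2 head=2 tape=B1[1]B
After 8 steps: state q2, head at 2, tape 11.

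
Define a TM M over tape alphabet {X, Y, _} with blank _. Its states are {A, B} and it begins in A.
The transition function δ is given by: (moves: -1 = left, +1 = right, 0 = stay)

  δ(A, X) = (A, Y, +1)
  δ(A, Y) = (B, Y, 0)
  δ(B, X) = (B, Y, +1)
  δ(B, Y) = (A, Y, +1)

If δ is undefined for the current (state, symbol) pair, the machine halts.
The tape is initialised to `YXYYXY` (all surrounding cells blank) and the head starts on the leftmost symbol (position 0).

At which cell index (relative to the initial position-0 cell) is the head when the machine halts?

A | [Y]XYYXY_   read Y → write Y, move 0, go to B
B | [Y]XYYXY_   read Y → write Y, move +1, go to A
A | Y[X]YYXY_   read X → write Y, move +1, go to A
A | YY[Y]YXY_   read Y → write Y, move 0, go to B
B | YY[Y]YXY_   read Y → write Y, move +1, go to A
A | YYY[Y]XY_   read Y → write Y, move 0, go to B
B | YYY[Y]XY_   read Y → write Y, move +1, go to A
A | YYYY[X]Y_   read X → write Y, move +1, go to A
A | YYYYY[Y]_   read Y → write Y, move 0, go to B
B | YYYYY[Y]_   read Y → write Y, move +1, go to A
A | YYYYYY[_]
At halt the head is at cell 6.

6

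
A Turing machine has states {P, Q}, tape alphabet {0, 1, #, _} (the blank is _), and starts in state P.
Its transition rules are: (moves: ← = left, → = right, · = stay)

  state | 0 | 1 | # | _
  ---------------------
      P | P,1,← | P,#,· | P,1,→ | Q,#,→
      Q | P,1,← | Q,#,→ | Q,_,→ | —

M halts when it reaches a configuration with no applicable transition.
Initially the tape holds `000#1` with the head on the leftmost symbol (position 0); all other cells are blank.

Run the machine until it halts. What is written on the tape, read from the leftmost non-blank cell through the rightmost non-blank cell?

state=P head=0 tape=_[0]00#1__   (P,0)→(P,1,←)
state=P head=-1 tape=[_]100#1__   (P,_)→(Q,#,→)
state=Q head=0 tape=#[1]00#1__   (Q,1)→(Q,#,→)
state=Q head=1 tape=##[0]0#1__   (Q,0)→(P,1,←)
state=P head=0 tape=#[#]10#1__   (P,#)→(P,1,→)
state=P head=1 tape=#1[1]0#1__   (P,1)→(P,#,·)
state=P head=1 tape=#1[#]0#1__   (P,#)→(P,1,→)
state=P head=2 tape=#11[0]#1__   (P,0)→(P,1,←)
state=P head=1 tape=#1[1]1#1__   (P,1)→(P,#,·)
state=P head=1 tape=#1[#]1#1__   (P,#)→(P,1,→)
state=P head=2 tape=#11[1]#1__   (P,1)→(P,#,·)
state=P head=2 tape=#11[#]#1__   (P,#)→(P,1,→)
state=P head=3 tape=#111[#]1__   (P,#)→(P,1,→)
state=P head=4 tape=#1111[1]__   (P,1)→(P,#,·)
state=P head=4 tape=#1111[#]__   (P,#)→(P,1,→)
state=P head=5 tape=#11111[_]_   (P,_)→(Q,#,→)
state=Q head=6 tape=#11111#[_]
The non-blank tape span at halt is #11111#.

#11111#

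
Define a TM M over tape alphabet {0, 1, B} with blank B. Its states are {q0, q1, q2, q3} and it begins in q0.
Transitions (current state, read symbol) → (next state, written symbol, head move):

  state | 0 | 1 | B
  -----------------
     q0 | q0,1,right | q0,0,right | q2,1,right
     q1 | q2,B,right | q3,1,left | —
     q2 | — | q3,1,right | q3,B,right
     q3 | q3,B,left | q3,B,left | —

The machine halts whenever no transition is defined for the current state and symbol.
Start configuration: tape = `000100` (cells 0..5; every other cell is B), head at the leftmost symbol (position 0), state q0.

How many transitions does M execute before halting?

8

state=q0 head=0 tape=[0]00100BBB   (q0,0)→(q0,1,right)
state=q0 head=1 tape=1[0]0100BBB   (q0,0)→(q0,1,right)
state=q0 head=2 tape=11[0]100BBB   (q0,0)→(q0,1,right)
state=q0 head=3 tape=111[1]00BBB   (q0,1)→(q0,0,right)
state=q0 head=4 tape=1110[0]0BBB   (q0,0)→(q0,1,right)
state=q0 head=5 tape=11101[0]BBB   (q0,0)→(q0,1,right)
state=q0 head=6 tape=111011[B]BB   (q0,B)→(q2,1,right)
state=q2 head=7 tape=1110111[B]B   (q2,B)→(q3,B,right)
state=q3 head=8 tape=1110111B[B]
M halts after 8 transitions.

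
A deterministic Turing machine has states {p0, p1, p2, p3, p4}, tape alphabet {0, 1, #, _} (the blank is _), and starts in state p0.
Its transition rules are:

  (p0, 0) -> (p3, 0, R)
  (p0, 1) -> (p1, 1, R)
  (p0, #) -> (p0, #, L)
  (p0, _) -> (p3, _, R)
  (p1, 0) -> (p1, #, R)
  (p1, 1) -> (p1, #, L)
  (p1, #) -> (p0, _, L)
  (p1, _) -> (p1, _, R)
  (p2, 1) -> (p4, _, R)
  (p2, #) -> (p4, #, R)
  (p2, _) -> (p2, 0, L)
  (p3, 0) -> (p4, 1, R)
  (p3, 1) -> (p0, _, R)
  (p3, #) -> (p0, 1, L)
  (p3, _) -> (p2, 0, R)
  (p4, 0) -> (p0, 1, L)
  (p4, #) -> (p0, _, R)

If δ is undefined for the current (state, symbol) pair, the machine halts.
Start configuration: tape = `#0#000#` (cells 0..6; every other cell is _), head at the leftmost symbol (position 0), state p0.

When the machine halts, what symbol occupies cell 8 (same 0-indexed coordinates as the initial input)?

p0 | _[#]0#000#___   read # → write #, move L, go to p0
p0 | [_]#0#000#___   read _ → write _, move R, go to p3
p3 | _[#]0#000#___   read # → write 1, move L, go to p0
p0 | [_]10#000#___   read _ → write _, move R, go to p3
p3 | _[1]0#000#___   read 1 → write _, move R, go to p0
p0 | __[0]#000#___   read 0 → write 0, move R, go to p3
p3 | __0[#]000#___   read # → write 1, move L, go to p0
p0 | __[0]1000#___   read 0 → write 0, move R, go to p3
p3 | __0[1]000#___   read 1 → write _, move R, go to p0
p0 | __0_[0]00#___   read 0 → write 0, move R, go to p3
p3 | __0_0[0]0#___   read 0 → write 1, move R, go to p4
p4 | __0_01[0]#___   read 0 → write 1, move L, go to p0
p0 | __0_0[1]1#___   read 1 → write 1, move R, go to p1
p1 | __0_01[1]#___   read 1 → write #, move L, go to p1
p1 | __0_0[1]##___   read 1 → write #, move L, go to p1
p1 | __0_[0]###___   read 0 → write #, move R, go to p1
p1 | __0_#[#]##___   read # → write _, move L, go to p0
p0 | __0_[#]_##___   read # → write #, move L, go to p0
p0 | __0[_]#_##___   read _ → write _, move R, go to p3
p3 | __0_[#]_##___   read # → write 1, move L, go to p0
p0 | __0[_]1_##___   read _ → write _, move R, go to p3
p3 | __0_[1]_##___   read 1 → write _, move R, go to p0
p0 | __0__[_]##___   read _ → write _, move R, go to p3
p3 | __0___[#]#___   read # → write 1, move L, go to p0
p0 | __0__[_]1#___   read _ → write _, move R, go to p3
p3 | __0___[1]#___   read 1 → write _, move R, go to p0
p0 | __0____[#]___   read # → write #, move L, go to p0
p0 | __0___[_]#___   read _ → write _, move R, go to p3
p3 | __0____[#]___   read # → write 1, move L, go to p0
p0 | __0___[_]1___   read _ → write _, move R, go to p3
p3 | __0____[1]___   read 1 → write _, move R, go to p0
p0 | __0_____[_]__   read _ → write _, move R, go to p3
p3 | __0______[_]_   read _ → write 0, move R, go to p2
p2 | __0______0[_]   read _ → write 0, move L, go to p2
p2 | __0______[0]0
Cell 8 holds 0 when M halts.

0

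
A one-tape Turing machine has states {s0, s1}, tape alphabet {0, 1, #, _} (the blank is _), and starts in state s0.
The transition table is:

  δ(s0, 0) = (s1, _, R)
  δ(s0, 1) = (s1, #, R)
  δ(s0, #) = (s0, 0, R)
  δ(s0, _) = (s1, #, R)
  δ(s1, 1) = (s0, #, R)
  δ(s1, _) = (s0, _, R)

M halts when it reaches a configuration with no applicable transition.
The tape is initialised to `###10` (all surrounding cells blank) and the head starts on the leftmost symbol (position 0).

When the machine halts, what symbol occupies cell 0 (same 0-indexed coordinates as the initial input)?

0

s0 | [#]##10   read # → write 0, move R, go to s0
s0 | 0[#]#10   read # → write 0, move R, go to s0
s0 | 00[#]10   read # → write 0, move R, go to s0
s0 | 000[1]0   read 1 → write #, move R, go to s1
s1 | 000#[0]
Cell 0 holds 0 when M halts.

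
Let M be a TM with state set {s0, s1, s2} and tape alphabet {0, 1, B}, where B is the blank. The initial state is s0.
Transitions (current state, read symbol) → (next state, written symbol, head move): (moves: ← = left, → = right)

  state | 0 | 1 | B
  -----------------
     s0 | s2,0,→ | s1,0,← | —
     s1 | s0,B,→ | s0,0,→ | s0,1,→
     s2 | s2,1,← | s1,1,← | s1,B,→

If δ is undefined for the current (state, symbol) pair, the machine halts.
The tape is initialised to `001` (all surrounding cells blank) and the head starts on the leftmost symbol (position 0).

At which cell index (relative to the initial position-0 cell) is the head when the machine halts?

5

state=s0 head=0 tape=B[0]01BBB   (s0,0)→(s2,0,→)
state=s2 head=1 tape=B0[0]1BBB   (s2,0)→(s2,1,←)
state=s2 head=0 tape=B[0]11BBB   (s2,0)→(s2,1,←)
state=s2 head=-1 tape=[B]111BBB   (s2,B)→(s1,B,→)
state=s1 head=0 tape=B[1]11BBB   (s1,1)→(s0,0,→)
state=s0 head=1 tape=B0[1]1BBB   (s0,1)→(s1,0,←)
state=s1 head=0 tape=B[0]01BBB   (s1,0)→(s0,B,→)
state=s0 head=1 tape=BB[0]1BBB   (s0,0)→(s2,0,→)
state=s2 head=2 tape=BB0[1]BBB   (s2,1)→(s1,1,←)
state=s1 head=1 tape=BB[0]1BBB   (s1,0)→(s0,B,→)
state=s0 head=2 tape=BBB[1]BBB   (s0,1)→(s1,0,←)
state=s1 head=1 tape=BB[B]0BBB   (s1,B)→(s0,1,→)
state=s0 head=2 tape=BB1[0]BBB   (s0,0)→(s2,0,→)
state=s2 head=3 tape=BB10[B]BB   (s2,B)→(s1,B,→)
state=s1 head=4 tape=BB10B[B]B   (s1,B)→(s0,1,→)
state=s0 head=5 tape=BB10B1[B]
At halt the head is at cell 5.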